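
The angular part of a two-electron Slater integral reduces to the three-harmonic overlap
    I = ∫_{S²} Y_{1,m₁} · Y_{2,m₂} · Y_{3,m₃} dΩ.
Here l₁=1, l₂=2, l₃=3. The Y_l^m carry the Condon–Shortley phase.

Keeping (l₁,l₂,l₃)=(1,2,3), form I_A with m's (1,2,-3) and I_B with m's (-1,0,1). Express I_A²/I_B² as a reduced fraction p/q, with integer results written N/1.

5/2

Shared (l₁,l₂,l₃)=(1,2,3): N and (l;000)² cancel in I_A²/I_B².
A: Δ = 0!·2!·4!/7! = 1/105; Racah Σ t=0..0: t=0:+1/48 = 1/48; ⇒ 3j(1 2 3; 1 2 -3)² = 1/7, sgn +1
B: Δ = 0!·2!·4!/7! = 1/105; Racah Σ t=0..0: t=0:+1/8 = 1/8; ⇒ 3j(1 2 3; -1 0 1)² = 2/35, sgn +1
I_A²/I_B² = (1/7)/(2/35) = 5/2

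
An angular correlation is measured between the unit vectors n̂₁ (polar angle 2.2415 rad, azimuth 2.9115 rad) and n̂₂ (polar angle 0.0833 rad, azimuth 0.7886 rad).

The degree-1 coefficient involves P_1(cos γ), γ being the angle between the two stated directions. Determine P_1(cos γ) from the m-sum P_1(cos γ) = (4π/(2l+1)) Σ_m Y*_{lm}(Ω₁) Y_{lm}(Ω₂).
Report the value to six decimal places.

Expand P_1 via completeness: Σ_{m} conj(Y_{1,m}) at Ω₁ times Y_{1,m} at Ω₂ —
  m=-1: Y*=-0.263522+0.061728i  Y=+0.020262-0.020392i  product -0.004081+0.006624i
  m=+0: Y*=-0.303685-0.000000i  Y=+0.486908+0.000000i  product -0.147867-0.000000i
  m=+1: Y*=+0.263522+0.061728i  Y=-0.020262-0.020392i  product -0.004081-0.006624i
Total Σ_m = -0.156028+0.000000i. Multiply by 4.188790: -0.653568+0.000000i. P_1(cos γ) = -0.653568

-0.653568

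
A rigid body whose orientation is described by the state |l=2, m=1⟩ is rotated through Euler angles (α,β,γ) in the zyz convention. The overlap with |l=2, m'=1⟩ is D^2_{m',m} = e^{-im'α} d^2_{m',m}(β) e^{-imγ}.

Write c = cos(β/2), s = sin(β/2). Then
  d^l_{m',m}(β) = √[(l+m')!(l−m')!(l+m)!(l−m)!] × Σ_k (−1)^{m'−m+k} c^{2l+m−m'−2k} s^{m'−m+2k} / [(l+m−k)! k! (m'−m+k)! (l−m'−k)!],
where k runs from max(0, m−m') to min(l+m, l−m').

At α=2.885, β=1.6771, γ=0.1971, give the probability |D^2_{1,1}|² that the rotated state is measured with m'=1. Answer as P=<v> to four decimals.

P=0.2935

First d^2_{1,1}(β=1.6771), then the phase factors e^{-i(1)α} and e^{-i(1)γ}:
c=cos(1.677100/2)=0.668542, s=sin(1.677100/2)=0.743675; N=√[6·1·6·1]=6.000000
Admissible k: 0..1 (factorial args all ≥0)
  k=0: (−1)^0·6.0000/(6)·0.6685^4·0.7437^0 = +0.199763
  k=1: (−1)^1·6.0000/(2)·0.6685^2·0.7437^2 = -0.741557
d^2_{1,1}(1.6771) = +0.199763 -0.741557 = -0.541794
|D^2_{1,1}|² = |d^2_{1,1}(β)|² = (-0.541794)² = 0.293541 (the z-rotation phases have unit modulus)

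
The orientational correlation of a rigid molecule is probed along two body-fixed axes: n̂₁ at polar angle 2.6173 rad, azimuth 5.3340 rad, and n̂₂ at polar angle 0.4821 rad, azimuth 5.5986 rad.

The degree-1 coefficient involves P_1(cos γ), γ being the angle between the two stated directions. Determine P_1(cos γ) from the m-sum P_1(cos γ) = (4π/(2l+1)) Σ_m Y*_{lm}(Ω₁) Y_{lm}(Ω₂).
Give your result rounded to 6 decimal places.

-0.542990

Term-by-term m-sum for l=1 (normalisation 4π/3 = 4.188790):
  m=-1: (0.10072 - 0.14060j) × (0.12409 + 0.10129j) = 0.02674 - 0.00725j  (running Σ = 0.02674 - 0.00725j)
  m=0: (-0.42297 + 0.00000j) × (0.43291 + 0.00000j) = -0.18311 + 0.00000j  (running Σ = -0.15637 - 0.00725j)
  m=1: (-0.10072 - 0.14060j) × (-0.12409 + 0.10129j) = 0.02674 + 0.00725j  (running Σ = -0.12963 + 0.00000j)
Accumulated sum -0.12963 + 0.00000j; after 4π/(2l+1) scaling, -0.54299 + 0.00000j ⇒ P_1 = -0.542990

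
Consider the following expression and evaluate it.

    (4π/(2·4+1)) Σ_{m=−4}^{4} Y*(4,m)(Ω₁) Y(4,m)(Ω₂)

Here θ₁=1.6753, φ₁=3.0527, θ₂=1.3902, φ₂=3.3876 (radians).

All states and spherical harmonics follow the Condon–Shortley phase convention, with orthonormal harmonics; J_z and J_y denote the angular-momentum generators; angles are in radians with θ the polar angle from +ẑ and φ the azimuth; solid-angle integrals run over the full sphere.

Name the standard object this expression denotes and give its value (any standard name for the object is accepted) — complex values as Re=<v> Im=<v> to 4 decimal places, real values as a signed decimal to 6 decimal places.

This sum is the spherical-harmonic addition theorem: it equals the Legendre polynomial P_l(cos γ) of the angle γ between the two directions.
Term-by-term m-sum for l=4 (normalisation 4π/9 = 1.396263):
  [-4]  conj(Y_{4,-4})(Ω₁) = (0.405872, -0.150722) ; Y_{4,-4}(Ω₂) = (0.229463, -0.345118) ; Δ = (0.041116, -0.174659)
  [-3]  conj(Y_{4,-3})(Ω₁) = (0.123901, -0.033848) ; Y_{4,-3}(Ω₂) = (-0.158339, 0.144004) ; Δ = (-0.014744, 0.023202)
  [-2]  conj(Y_{4,-2})(Ω₁) = (-0.300862, 0.054060) ; Y_{4,-2}(Ω₂) = (-0.220893, 0.118394) ; Δ = (0.060058, -0.047562)
  [-1]  conj(Y_{4,-1})(Ω₁) = (-0.142936, 0.012739) ; Y_{4,-1}(Ω₂) = (0.224917, -0.056475) ; Δ = (-0.031429, 0.010938)
  [+0]  conj(Y_{4,0})(Ω₁) = (0.283262, -0.000000) ; Y_{4,0}(Ω₂) = (0.218825, 0.000000) ; Δ = (0.061985, 0.000000)
  [+1]  conj(Y_{4,1})(Ω₁) = (0.142936, 0.012739) ; Y_{4,1}(Ω₂) = (-0.224917, -0.056475) ; Δ = (-0.031429, -0.010938)
  [+2]  conj(Y_{4,2})(Ω₁) = (-0.300862, -0.054060) ; Y_{4,2}(Ω₂) = (-0.220893, -0.118394) ; Δ = (0.060058, 0.047562)
  [+3]  conj(Y_{4,3})(Ω₁) = (-0.123901, -0.033848) ; Y_{4,3}(Ω₂) = (0.158339, 0.144004) ; Δ = (-0.014744, -0.023202)
  [+4]  conj(Y_{4,4})(Ω₁) = (0.405872, 0.150722) ; Y_{4,4}(Ω₂) = (0.229463, 0.345118) ; Δ = (0.041116, 0.174659)
Total Σ_m = (0.171986, 0.000000). Multiply by 1.396263: (0.240138, 0.000000). P_4(cos γ) = 0.240138

Legendre polynomial (addition theorem), +0.240138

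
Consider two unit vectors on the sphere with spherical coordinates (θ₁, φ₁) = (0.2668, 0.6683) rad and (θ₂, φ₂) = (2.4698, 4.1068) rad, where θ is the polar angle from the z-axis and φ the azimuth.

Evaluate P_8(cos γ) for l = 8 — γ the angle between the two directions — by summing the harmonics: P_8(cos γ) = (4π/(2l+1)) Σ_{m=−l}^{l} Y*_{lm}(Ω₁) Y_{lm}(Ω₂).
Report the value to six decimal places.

-0.397318

Summing Y*_{l m}(θ₁,φ₁)·Y_{l m}(θ₂,φ₂) over m ∈ [−8, 8]; prefactor 4π/(2·8+1) = 0.739198:
  [-8]  conj(Y_{8,-8})(Ω₁) = (0.000007, -0.000010) ; Y_{8,-8}(Ω₂) = (0.001531, -0.011504) ; Δ = (-0.000000, -0.000000)
  [-7]  conj(Y_{8,-7})(Ω₁) = (-0.000006, -0.000176) ; Y_{8,-7}(Ω₂) = (0.051963, -0.026610) ; Δ = (-0.000005, -0.000009)
  [-6]  conj(Y_{8,-6})(Ω₁) = (-0.001058, -0.001250) ; Y_{8,-6}(Ω₂) = (0.157936, 0.084635) ; Δ = (-0.000061, -0.000287)
  [-5]  conj(Y_{8,-5})(Ω₁) = (-0.010730, -0.002174) ; Y_{8,-5}(Ω₂) = (0.041722, 0.365533) ; Δ = (0.000347, -0.004013)
  [-4]  conj(Y_{8,-4})(Ω₁) = (-0.048252, 0.024413) ; Y_{8,-4}(Ω₂) = (-0.361541, 0.316608) ; Δ = (0.009716, -0.024103)
  [-3]  conj(Y_{8,-3})(Ω₁) = (-0.081659, 0.176142) ; Y_{8,-3}(Ω₂) = (-0.273204, -0.068589) ; Δ = (0.034391, -0.042522)
  [-2]  conj(Y_{8,-2})(Ω₁) = (0.109781, 0.460153) ; Y_{8,-2}(Ω₂) = (0.069183, 0.184013) ; Δ = (-0.077079, 0.052036)
  [-1]  conj(Y_{8,-1})(Ω₁) = (0.501521, 0.395946) ; Y_{8,-1}(Ω₂) = (-0.222981, 0.322053) ; Δ = (-0.239345, 0.073228)
  [+0]  conj(Y_{8,0})(Ω₁) = (0.084593, -0.000000) ; Y_{8,0}(Ω₂) = (0.077729, 0.000000) ; Δ = (0.006575, 0.000000)
  [+1]  conj(Y_{8,1})(Ω₁) = (-0.501521, 0.395946) ; Y_{8,1}(Ω₂) = (0.222981, 0.322053) ; Δ = (-0.239345, -0.073228)
  [+2]  conj(Y_{8,2})(Ω₁) = (0.109781, -0.460153) ; Y_{8,2}(Ω₂) = (0.069183, -0.184013) ; Δ = (-0.077079, -0.052036)
  [+3]  conj(Y_{8,3})(Ω₁) = (0.081659, 0.176142) ; Y_{8,3}(Ω₂) = (0.273204, -0.068589) ; Δ = (0.034391, 0.042522)
  [+4]  conj(Y_{8,4})(Ω₁) = (-0.048252, -0.024413) ; Y_{8,4}(Ω₂) = (-0.361541, -0.316608) ; Δ = (0.009716, 0.024103)
  [+5]  conj(Y_{8,5})(Ω₁) = (0.010730, -0.002174) ; Y_{8,5}(Ω₂) = (-0.041722, 0.365533) ; Δ = (0.000347, 0.004013)
  [+6]  conj(Y_{8,6})(Ω₁) = (-0.001058, 0.001250) ; Y_{8,6}(Ω₂) = (0.157936, -0.084635) ; Δ = (-0.000061, 0.000287)
  [+7]  conj(Y_{8,7})(Ω₁) = (0.000006, -0.000176) ; Y_{8,7}(Ω₂) = (-0.051963, -0.026610) ; Δ = (-0.000005, 0.000009)
  [+8]  conj(Y_{8,8})(Ω₁) = (0.000007, 0.000010) ; Y_{8,8}(Ω₂) = (0.001531, 0.011504) ; Δ = (-0.000000, 0.000000)
Σ over m = (-0.537499, 0.000000); ×(4π/17) → (-0.397318, 0.000000). Real part: -0.397318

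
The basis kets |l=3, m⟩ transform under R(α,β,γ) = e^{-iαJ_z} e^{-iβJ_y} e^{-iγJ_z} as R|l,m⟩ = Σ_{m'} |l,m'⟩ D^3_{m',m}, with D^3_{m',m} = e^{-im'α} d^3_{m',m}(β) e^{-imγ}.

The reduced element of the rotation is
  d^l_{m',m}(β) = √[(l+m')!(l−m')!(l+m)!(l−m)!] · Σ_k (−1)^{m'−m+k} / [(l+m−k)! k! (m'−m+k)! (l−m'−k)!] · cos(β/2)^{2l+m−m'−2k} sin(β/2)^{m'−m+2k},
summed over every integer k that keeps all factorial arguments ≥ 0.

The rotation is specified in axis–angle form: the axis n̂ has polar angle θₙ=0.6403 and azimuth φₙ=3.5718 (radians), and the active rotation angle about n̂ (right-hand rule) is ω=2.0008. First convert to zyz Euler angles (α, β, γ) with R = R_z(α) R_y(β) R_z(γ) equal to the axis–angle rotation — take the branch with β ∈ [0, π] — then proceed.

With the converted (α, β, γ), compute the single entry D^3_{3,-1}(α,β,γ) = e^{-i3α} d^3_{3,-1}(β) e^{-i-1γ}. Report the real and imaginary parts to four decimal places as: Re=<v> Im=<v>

Re=-0.1724 Im=0.0671

Axis–angle → zyz. n̂ = (sinθₙcosφₙ, sinθₙsinφₙ, cosθₙ) = (-0.542997, -0.249166, +0.801917), ω = 2.0008.
R = I cosω + sinω [n̂]ₓ + (1−cosω) n̂n̂ᵀ gives
  R = [+0.000886, -0.537215, -0.843445; +0.920612, -0.328909, +0.210459; -0.390478, -0.776671, +0.494275]
β = atan2(√(R₁₃²+R₂₃²), R₃₃) = 1.053795; α = atan2(R₂₃, R₁₃) mod 2π = 2.897063; γ = atan2(R₃₂, −R₃₁) mod 2π = 5.178241
Split into d^3_{3,-1}(β=1.0538) × two z-phases.
c=cos(1.053795/2)=0.864371, s=sin(1.053795/2)=0.502854; N=√[720·1·2·24]=185.903201
Admissible k: 0..0 (factorial args all ≥0)
  k=0: (−1)^4·185.9032/(48)·0.8644^2·0.5029^4 = +0.185018
d^3_{3,-1}(1.0538) = +0.185018
D = (-0.742777-0.669539i)·(+0.185018)·(+0.449184-0.893439i) = -0.172407+0.067139i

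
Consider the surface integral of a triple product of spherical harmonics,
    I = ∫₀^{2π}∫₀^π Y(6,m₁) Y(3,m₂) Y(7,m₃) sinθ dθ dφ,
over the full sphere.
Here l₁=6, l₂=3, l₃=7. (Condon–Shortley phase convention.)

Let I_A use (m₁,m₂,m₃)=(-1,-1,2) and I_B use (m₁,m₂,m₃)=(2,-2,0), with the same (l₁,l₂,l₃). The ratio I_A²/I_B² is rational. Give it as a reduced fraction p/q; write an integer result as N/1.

Same 6,3,7: normalisation and zero-m 3j drop out of the ratio.
A: Δ: 2! 10! 4! / 17! → 1/2042040; sum: t=0:+1/241920 t=1:−1/103680 t=2:+1/691200 = -59/14515200; 3j²(6 3 7; -1 -1 2) = Δ·Π!·Σ² = 3481/340340  (sign +1)
B: Δ: 2! 10! 4! / 17! → 1/2042040; sum: t=0:+1/207360 t=1:−1/725760 = 1/290304; 3j²(6 3 7; 2 -2 0) = Δ·Π!·Σ² = 125/7293  (sign -1)
I_A²/I_B² = (3481/340340)/(125/7293) = 10443/17500

10443/17500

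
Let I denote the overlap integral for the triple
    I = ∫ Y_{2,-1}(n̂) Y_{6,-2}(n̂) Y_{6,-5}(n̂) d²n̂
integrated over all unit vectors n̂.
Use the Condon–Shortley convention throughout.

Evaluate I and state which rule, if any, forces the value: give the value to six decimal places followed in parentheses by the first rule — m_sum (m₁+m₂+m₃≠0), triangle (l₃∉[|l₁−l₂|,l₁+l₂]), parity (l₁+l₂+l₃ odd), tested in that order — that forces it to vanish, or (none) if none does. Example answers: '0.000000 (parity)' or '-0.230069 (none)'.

-1 − 2 − 5 = -8 ≠ 0: azimuthal integral kills it; I = 0

0.000000 (m_sum)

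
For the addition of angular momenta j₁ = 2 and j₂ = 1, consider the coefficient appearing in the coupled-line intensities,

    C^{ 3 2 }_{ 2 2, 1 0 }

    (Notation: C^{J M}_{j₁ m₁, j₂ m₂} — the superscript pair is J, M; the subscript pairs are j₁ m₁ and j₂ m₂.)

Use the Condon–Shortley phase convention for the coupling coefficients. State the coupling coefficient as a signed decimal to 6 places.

triangle: 0!·4!·2!/7! = 48/5040
(j±m)!: 4!·0!·1!·1!·5!·1! = 2880
prefactor² = (2J+1)·Δ·N² = 192
  k=0: +1/(0!·0!·0!·1!·4!·1!) = 1/24
Σ = 1/24  ⇒  CG² = 192·(1/24)² = 1/3
CG = +√(1/3) = +0.577350

+√(1/3) = +0.577350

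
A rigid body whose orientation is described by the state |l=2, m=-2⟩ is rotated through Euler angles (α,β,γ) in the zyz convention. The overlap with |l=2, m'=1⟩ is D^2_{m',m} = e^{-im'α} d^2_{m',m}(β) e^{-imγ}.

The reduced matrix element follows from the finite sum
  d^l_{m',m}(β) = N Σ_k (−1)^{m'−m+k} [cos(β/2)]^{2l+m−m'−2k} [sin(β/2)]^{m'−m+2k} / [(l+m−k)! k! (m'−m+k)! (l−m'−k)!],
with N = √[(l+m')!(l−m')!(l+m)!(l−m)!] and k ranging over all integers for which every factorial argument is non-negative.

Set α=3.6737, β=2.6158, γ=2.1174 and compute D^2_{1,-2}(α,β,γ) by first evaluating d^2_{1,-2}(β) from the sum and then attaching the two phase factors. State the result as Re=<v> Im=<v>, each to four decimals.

Re=-0.3962 Im=-0.2490

Split into d^2_{1,-2}(β=2.6158) × two z-phases.
With c≡cos(β/2)=0.259878 and s≡sin(β/2)=0.965641, N=[6·1·1·24]^{1/2}=12.000000
The bounds max(0,m−m')=0 and min(l+m,l−m')=0 give 1 term
  k=0: (−1)^3·12.0000/(6)·0.2599^1·0.9656^3 = -0.468002
d^2_{1,-2}(2.6158) = -0.468002
Attach z-rotation phases: D = e^{-i(1)(3.6737)}·(-0.468002)·e^{-i(-2)(2.1174)} = -0.396243-0.249032i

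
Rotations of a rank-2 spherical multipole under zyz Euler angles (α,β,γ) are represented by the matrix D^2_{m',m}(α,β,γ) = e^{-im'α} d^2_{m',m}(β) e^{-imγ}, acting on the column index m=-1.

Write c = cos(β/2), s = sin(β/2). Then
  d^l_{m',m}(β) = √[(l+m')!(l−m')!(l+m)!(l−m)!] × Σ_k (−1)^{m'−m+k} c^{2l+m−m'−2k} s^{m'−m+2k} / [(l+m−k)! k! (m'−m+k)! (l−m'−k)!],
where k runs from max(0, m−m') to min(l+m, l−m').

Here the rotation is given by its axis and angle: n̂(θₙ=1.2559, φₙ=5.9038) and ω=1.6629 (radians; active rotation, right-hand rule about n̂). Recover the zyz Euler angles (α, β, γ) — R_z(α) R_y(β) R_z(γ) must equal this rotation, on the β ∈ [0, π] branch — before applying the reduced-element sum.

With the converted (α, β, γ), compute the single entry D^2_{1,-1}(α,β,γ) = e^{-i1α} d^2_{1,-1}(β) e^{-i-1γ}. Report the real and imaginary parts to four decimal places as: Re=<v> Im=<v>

Axis–angle → zyz. n̂ = (sinθₙcosφₙ, sinθₙsinφₙ, cosθₙ) = (+0.883217, -0.352139, +0.309718), ω = 1.6629.
R = I cosω + sinω [n̂]ₓ + (1−cosω) n̂n̂ᵀ gives
  R = [+0.759846, -0.648026, -0.051939; -0.031215, +0.043433, -0.998569; +0.649354, +0.760379, +0.012774]
β = atan2(√(R₁₃²+R₂₃²), R₃₃) = 1.558022; α = atan2(R₂₃, R₁₃) mod 2π = 4.660422; γ = atan2(R₃₂, −R₃₁) mod 2π = 2.277600
First d^2_{1,-1}(β=1.5580), then the phase factors e^{-i(1)α} and e^{-i(-1)γ}:
With c≡cos(β/2)=0.711609 and s≡sin(β/2)=0.702576, N=[6·1·1·6]^{1/2}=6.000000
k∈{0,1} keeps every argument non-negative
  k=0: (−1)^2·6.0000/(2)·0.7116^2·0.7026^2 = +0.749878
  k=1: (−1)^3·6.0000/(6)·0.7116^0·0.7026^4 = -0.243654
d^2_{1,-1}(1.5580) = +0.749878 -0.243654 = +0.506224
Phases: e^{-i·(1)·4.6604}=-0.051943+0.998650i, e^{-i·(-1)·2.2776}=-0.649407+0.760441i ⇒ D=-0.367358-0.348297i

Re=-0.3674 Im=-0.3483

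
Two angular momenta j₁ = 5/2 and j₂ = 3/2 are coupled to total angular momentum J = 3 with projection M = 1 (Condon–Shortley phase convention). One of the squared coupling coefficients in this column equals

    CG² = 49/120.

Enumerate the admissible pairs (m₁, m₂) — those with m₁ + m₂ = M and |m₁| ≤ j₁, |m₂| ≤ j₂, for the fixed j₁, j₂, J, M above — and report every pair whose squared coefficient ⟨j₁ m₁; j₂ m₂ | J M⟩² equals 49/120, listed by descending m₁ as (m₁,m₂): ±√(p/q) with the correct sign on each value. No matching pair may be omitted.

(3/2,-1/2): +√(49/120)

Admissible pairs with m₁+m₂ = M = 1: (-1/2,3/2), (1/2,1/2), (3/2,-1/2), (5/2,-3/2)
  (m₁,m₂)=(5/2,-3/2): CG² = 1/8, CG = +√(1/8)
  (m₁,m₂)=(3/2,-1/2): CG² = 49/120, CG = +√(49/120)   ← matches the target
  (m₁,m₂)=(1/2,1/2): CG² = 1/60, CG = −√(1/60)
  (m₁,m₂)=(-1/2,3/2): CG² = 9/20, CG = −√(9/20)
Pairs with CG² = 49/120: (3/2,-1/2): +√(49/120)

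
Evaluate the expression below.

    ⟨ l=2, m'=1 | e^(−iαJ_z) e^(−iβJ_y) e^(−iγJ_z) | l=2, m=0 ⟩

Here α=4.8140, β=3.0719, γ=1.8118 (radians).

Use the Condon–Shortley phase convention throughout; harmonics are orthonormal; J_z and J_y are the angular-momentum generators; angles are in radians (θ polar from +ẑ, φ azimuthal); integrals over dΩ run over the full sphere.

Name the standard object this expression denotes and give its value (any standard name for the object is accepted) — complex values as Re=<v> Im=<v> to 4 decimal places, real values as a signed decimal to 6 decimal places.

This is a Wigner D-matrix element — the rotation-matrix element ⟨l m'| R(α,β,γ) |l m⟩ in the angular-momentum basis.
D^2_{1,0}(4.8140,3.0719,1.8118) = e^{-i·1·4.8140}·d^2_{1,0}(3.0719)·e^{-i·0·1.8118}. Compute d first:
c=cos(3.071900/2)=0.034839, s=sin(3.071900/2)=0.999393; N=√[6·1·2·2]=4.898979
Admissible k: 0..1 (factorial args all ≥0)
  k=0: (−1)^1·4.8990/(2)·0.0348^3·0.9994^1 = -0.000104
  k=1: (−1)^2·4.8990/(2)·0.0348^1·0.9994^3 = +0.085183
d^2_{1,0}(3.0719) = -0.000104 +0.085183 = +0.085080
Phases: e^{-i·(1)·4.8140}=+0.101436+0.994842i, e^{-i·(0)·1.8118}=+1.000000+0.000000i ⇒ D=+0.008630+0.084641i

Wigner D-matrix element, Re=0.0086 Im=0.0846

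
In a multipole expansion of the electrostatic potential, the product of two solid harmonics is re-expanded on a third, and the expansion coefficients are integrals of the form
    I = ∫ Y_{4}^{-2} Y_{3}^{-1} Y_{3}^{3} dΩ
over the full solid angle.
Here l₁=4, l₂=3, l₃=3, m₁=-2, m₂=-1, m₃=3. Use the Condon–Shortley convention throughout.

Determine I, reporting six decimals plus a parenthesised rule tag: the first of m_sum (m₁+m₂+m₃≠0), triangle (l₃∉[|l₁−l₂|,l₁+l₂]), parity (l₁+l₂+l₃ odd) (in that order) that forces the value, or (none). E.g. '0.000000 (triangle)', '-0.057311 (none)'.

m-sum 0 ✓  L=10 even ✓  1≤3≤7 ✓
Π(2lᵢ+1) = 9×7×7 = 441
triangle coeff Δ(4,3,3) = 1/34650
Σ_t [1,3]: t=1:−1/72 t=2:+1/16 t=3:−1/72 = 5/144
(3j)²=2/77 [(4 3 3; 0 0 0)], sign=-1
Σ_t [2,2]: t=2:+1/192 = 1/192
(3j)²=3/77 [(4 3 3; -2 -1 3)], sign=+1
⇒ 4πI² = 54/121
I = (-1)√(54/121/(4π)) = -0.18845135
No selection rule forces the value: the integral is nonzero (none).

-0.188451 (none)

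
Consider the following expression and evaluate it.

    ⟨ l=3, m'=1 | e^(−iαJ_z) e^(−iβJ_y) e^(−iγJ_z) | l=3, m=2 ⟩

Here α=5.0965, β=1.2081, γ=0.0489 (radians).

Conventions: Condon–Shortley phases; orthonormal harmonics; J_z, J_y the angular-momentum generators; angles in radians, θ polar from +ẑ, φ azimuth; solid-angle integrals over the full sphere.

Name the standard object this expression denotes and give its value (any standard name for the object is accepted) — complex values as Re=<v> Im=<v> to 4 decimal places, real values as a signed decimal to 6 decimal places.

Wigner D-matrix element, Re=0.0149 Im=0.0286

This is a Wigner D-matrix element — the rotation-matrix element ⟨l m'| R(α,β,γ) |l m⟩ in the angular-momentum basis.
Split into d^3_{1,2}(β=1.2081) × two z-phases.
c=cos(1.208100/2)=0.823042, s=sin(1.208100/2)=0.567980; N=√[24·2·120·1]=75.894664
k: max(0,(2)−(1))=1 … min(3+(2),3−(1))=2
  k=1: (−1)^0·75.8947/(24)·0.8230^5·0.5680^1 = +0.678334
  k=2: (−1)^1·75.8947/(12)·0.8230^3·0.5680^3 = -0.646095
d^3_{1,2}(1.2081) = +0.678334 -0.646095 = +0.032239
Phases: e^{-i·(1)·5.0965}=+0.374735+0.927132i, e^{-i·(2)·0.0489}=+0.995221-0.097644i ⇒ D=+0.014942+0.028567i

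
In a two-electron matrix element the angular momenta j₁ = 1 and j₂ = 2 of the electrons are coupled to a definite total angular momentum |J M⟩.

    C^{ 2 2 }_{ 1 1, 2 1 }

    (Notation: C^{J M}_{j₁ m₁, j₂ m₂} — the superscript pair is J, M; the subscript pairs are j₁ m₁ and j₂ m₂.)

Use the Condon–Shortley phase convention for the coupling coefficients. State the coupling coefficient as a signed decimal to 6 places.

j₁+j₂−J=1  J+j₁−j₂=1  J−j₁+j₂=3  j₁+j₂+J+1=6
(j₁±m₁, j₂±m₂, J±M) = (2,0,3,1,4,0)
P² = 12
sum k=0..0:
  [0] +1/6 = 1/6
S = 1/6
C² = P²·S² = 1/3 ; C = +0.577350

+0.577350  (= +√(1/3))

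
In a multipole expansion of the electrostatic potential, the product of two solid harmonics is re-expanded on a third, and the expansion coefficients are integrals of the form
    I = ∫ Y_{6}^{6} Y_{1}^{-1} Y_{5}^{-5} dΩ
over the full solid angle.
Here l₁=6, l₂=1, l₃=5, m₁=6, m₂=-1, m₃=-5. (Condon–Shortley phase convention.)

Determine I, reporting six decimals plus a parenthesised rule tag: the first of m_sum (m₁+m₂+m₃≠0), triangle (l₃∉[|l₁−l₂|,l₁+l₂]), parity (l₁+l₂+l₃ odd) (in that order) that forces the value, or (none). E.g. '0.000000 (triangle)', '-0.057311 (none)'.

0.331940 (none)

Rules hold: Σm=0, L=12 even, 5≤5≤7.
N = 13·3·11 = 429
Δ = 2!·10!·0!/13! = 1/858
Racah Σ t=1..1: t=1:−1/14400 = -1/14400
⇒ 3j(6 1 5; 0 0 0)² = 6/143, sgn +1
Racah Σ t=0..0: t=0:+1/7257600 = 1/7257600
⇒ 3j(6 1 5; 6 -1 -5)² = 1/13, sgn +1
4πI² = N·(3j₀)²·(3jₘ)² = 18/13
I = +1·√(1.38462/4π) = 0.33194004
No selection rule forces the value: the integral is nonzero (none).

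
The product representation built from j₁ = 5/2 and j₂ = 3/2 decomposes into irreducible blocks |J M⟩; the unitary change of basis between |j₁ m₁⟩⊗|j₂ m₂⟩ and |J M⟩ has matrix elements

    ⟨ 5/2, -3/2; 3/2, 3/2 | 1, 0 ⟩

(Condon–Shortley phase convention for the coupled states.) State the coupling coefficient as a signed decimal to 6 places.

j₁+j₂−J=3  J+j₁−j₂=2  J−j₁+j₂=0  j₁+j₂+J+1=6
(j₁±m₁, j₂±m₂, J±M) = (1,4,3,0,1,1)
P² = 36/5
sum k=3..3:
  [3] −1/6 = -1/6
S = -1/6
C² = P²·S² = 1/5 ; C = -0.447214

−√(1/5) = -0.447214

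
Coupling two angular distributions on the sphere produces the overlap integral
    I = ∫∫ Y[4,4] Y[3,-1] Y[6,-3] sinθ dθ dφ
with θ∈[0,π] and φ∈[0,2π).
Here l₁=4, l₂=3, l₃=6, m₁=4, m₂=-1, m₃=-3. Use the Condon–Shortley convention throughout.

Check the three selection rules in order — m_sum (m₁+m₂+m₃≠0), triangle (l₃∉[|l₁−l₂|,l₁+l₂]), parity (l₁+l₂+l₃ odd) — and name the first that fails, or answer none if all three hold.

parity

azimuthal sum: 4 − 1 − 3 = 0  ✓
1 ≤ 6 ≤ 7 (triangle on l)  ✓
L = 4 + 3 + 6 = 13 (odd)  ✗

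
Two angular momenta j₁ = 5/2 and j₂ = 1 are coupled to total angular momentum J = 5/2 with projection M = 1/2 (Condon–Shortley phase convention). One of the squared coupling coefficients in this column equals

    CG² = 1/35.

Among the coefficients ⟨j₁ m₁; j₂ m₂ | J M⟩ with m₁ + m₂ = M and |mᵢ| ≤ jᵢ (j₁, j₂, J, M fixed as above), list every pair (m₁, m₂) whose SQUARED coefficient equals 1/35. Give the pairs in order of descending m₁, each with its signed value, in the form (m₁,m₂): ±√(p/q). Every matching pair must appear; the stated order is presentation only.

Admissible pairs with m₁+m₂ = M = 1/2: (-1/2,1), (1/2,0), (3/2,-1)
  (m₁,m₂)=(3/2,-1): CG² = 16/35, CG = +√(16/35)
  (m₁,m₂)=(1/2,0): CG² = 1/35, CG = +√(1/35)   ← matches the target
  (m₁,m₂)=(-1/2,1): CG² = 18/35, CG = −√(18/35)
Pairs with CG² = 1/35: (1/2,0): +√(1/35)

(1/2,0): +√(1/35)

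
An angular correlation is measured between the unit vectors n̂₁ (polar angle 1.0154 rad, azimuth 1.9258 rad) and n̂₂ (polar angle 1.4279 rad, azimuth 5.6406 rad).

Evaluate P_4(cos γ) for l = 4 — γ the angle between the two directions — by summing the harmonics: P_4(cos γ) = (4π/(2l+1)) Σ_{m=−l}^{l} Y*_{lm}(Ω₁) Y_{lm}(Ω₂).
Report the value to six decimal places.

-0.424697

Term-by-term m-sum for l=4 (normalisation 4π/9 = 1.396263):
  m=-4: Y*=+0.034649+0.228052i  Y=-0.357323+0.229664i  product -0.064756-0.073531i
  m=-3: Y*=+0.354178-0.196157i  Y=-0.060401+0.161960i  product +0.010377+0.069211i
  m=-2: Y*=-0.173297-0.148956i  Y=-0.079234-0.269818i  product -0.026460+0.058561i
  m=-1: Y*=+0.077640-0.209437i  Y=-0.152577-0.114215i  product -0.035767+0.023088i
  m=+0: Y*=-0.278778-0.000000i  Y=+0.254517+0.000000i  product -0.070954-0.000000i
  m=+1: Y*=-0.077640-0.209437i  Y=+0.152577-0.114215i  product -0.035767-0.023088i
  m=+2: Y*=-0.173297+0.148956i  Y=-0.079234+0.269818i  product -0.026460-0.058561i
  m=+3: Y*=-0.354178-0.196157i  Y=+0.060401+0.161960i  product +0.010377-0.069211i
  m=+4: Y*=+0.034649-0.228052i  Y=-0.357323-0.229664i  product -0.064756+0.073531i
Accumulated sum -0.304167+0.000000i; after 4π/(2l+1) scaling, -0.424697+0.000000i ⇒ P_4 = -0.424697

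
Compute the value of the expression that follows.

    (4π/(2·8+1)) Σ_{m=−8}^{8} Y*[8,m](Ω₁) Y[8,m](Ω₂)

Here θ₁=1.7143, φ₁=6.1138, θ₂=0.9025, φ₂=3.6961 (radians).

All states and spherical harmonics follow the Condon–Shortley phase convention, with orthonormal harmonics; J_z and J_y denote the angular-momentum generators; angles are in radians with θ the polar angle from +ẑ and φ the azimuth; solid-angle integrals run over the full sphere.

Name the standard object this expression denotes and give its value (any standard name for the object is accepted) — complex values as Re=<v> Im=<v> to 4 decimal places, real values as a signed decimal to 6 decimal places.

This sum is the spherical-harmonic addition theorem: it equals the Legendre polynomial P_l(cos γ) of the angle γ between the two directions.
Expand P_8 via completeness: Σ_{m} conj(Y_{8,m}) at Ω₁ times Y_{8,m} at Ω₂ —
  m=-8: (0.101572, -0.463540) × (-0.020252, 0.071415) = (0.031047, 0.016642)  (running Σ = (0.031047, 0.016642))
  m=-7: (-0.103033, 0.254189) × (0.173117, -0.158058) = (0.022340, 0.060290)  (running Σ = (0.053387, 0.076931))
  m=-6: (-0.129127, 0.208507) × (-0.411653, 0.077229) = (0.037053, -0.095805)  (running Σ = (0.090439, -0.018873))
  m=-5: (0.196982, -0.222845) × (0.386265, 0.149399) = (0.109380, -0.056649)  (running Σ = (0.199819, -0.075522))
  m=-4: (0.125293, -0.100811) × (-0.046433, -0.061432) = (-0.012011, -0.003016)  (running Σ = (0.187809, -0.078538))
  m=-3: (-0.262868, 0.146402) × (-0.029886, -0.321378) = (0.054906, 0.080105)  (running Σ = (0.242715, 0.001567))
  m=-2: (-0.114330, 0.040285) × (-0.116562, 0.234216) = (0.003891, -0.031474)  (running Σ = (0.246606, -0.029907))
  m=-1: (0.296237, -0.050664) × (-0.182496, 0.113024) = (-0.048336, 0.042728)  (running Σ = (0.198270, 0.012821))
  m=0: (0.109289, -0.000000) × (0.297903, 0.000000) = (0.032557, 0.000000)  (running Σ = (0.230828, 0.012821))
  m=1: (-0.296237, -0.050664) × (0.182496, 0.113024) = (-0.048336, -0.042728)  (running Σ = (0.182492, -0.029907))
  m=2: (-0.114330, -0.040285) × (-0.116562, -0.234216) = (0.003891, 0.031474)  (running Σ = (0.186383, 0.001567))
  m=3: (0.262868, 0.146402) × (0.029886, -0.321378) = (0.054906, -0.080105)  (running Σ = (0.241290, -0.078538))
  m=4: (0.125293, 0.100811) × (-0.046433, 0.061432) = (-0.012011, 0.003016)  (running Σ = (0.229279, -0.075522))
  m=5: (-0.196982, -0.222845) × (-0.386265, 0.149399) = (0.109380, 0.056649)  (running Σ = (0.338659, -0.018873))
  m=6: (-0.129127, -0.208507) × (-0.411653, -0.077229) = (0.037053, 0.095805)  (running Σ = (0.375711, 0.076931))
  m=7: (0.103033, 0.254189) × (-0.173117, -0.158058) = (0.022340, -0.060290)  (running Σ = (0.398051, 0.016642))
  m=8: (0.101572, 0.463540) × (-0.020252, -0.071415) = (0.031047, -0.016642)  (running Σ = (0.429098, -0.000000))
Accumulated sum (0.429098, -0.000000); after 4π/(2l+1) scaling, (0.317189, -0.000000) ⇒ P_8 = 0.317189

Legendre polynomial (addition theorem), +0.317189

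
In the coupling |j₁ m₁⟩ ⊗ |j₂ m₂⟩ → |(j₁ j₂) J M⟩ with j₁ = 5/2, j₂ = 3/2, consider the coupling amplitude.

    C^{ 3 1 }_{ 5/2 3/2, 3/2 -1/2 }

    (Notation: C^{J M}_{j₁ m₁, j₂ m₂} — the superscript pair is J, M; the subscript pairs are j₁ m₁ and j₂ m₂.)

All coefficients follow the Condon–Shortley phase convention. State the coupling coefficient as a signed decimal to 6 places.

j₁+j₂−J=1  J+j₁−j₂=4  J−j₁+j₂=2  j₁+j₂+J+1=8
(j₁±m₁, j₂±m₂, J±M) = (4,1,1,2,4,2)
P² = 96/5
sum k=0..1:
  [0] +1/6 = 1/6
  [1] −1/48 = -1/48
S = 7/48
C² = P²·S² = 49/120 ; C = +0.639010

+0.639010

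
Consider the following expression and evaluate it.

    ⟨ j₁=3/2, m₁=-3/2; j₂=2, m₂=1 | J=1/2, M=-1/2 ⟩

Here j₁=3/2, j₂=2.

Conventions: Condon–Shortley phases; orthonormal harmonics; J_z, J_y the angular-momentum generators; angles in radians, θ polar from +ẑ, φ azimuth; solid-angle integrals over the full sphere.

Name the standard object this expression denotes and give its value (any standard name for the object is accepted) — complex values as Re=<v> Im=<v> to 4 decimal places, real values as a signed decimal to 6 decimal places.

This is a Clebsch–Gordan (vector-coupling) coefficient.
triangle: 3!×0!×1!/5! = 6/120
(j±m)!: 0!×3!×3!×1!×0!×1! = 36
prefactor² = (2J+1)×Δ×N² = 18/5
  k=3: −1/(3!×0!×0!×0!×0!×1!) = -1/6
Σ = -1/6  ⇒  CG² = 18/5×(-1/6)² = 1/10
CG = −√(1/10) = -0.316228

Clebsch–Gordan coefficient, −√(1/10) ≈ -0.316228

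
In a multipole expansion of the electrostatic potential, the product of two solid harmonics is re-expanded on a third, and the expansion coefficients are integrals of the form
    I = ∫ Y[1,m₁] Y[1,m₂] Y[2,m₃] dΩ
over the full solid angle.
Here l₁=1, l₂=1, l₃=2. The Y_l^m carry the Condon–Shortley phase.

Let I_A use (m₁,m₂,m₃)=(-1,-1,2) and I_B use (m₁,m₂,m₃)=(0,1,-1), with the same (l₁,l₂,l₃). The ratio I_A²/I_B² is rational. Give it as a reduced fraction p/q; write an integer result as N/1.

Shared (l₁,l₂,l₃)=(1,1,2): N and (l;000)² cancel in I_A²/I_B².
A: Δ = 0!·2!·2!/5! = 1/30; Racah Σ t=0..0: t=0:+1/4 = 1/4; ⇒ 3j(1 1 2; -1 -1 2)² = 1/5, sgn +1
B: Δ = 0!·2!·2!/5! = 1/30; Racah Σ t=0..0: t=0:+1/2 = 1/2; ⇒ 3j(1 1 2; 0 1 -1)² = 1/10, sgn -1
I_A²/I_B² = (1/5)/(1/10) = 2/1

2/1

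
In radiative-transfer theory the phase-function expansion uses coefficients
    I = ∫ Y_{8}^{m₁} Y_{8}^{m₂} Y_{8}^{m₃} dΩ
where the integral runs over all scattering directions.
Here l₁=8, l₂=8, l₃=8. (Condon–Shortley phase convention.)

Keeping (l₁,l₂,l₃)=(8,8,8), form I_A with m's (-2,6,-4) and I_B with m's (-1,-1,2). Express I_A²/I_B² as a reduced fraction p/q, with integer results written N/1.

39/56

l's match ⇒ only the (l;m) 3-j factors differ between A and B.
A: triangle coeff Δ(8,8,8) = 1/236637794250; Σ_t [6,8]: t=6:+1/33443020800 t=7:−1/18289152000 t=8:+1/83607552000 = -1/78033715200; (3j)²=27/7429 [(8 8 8; -2 6 -4)], sign=-1
B: triangle coeff Δ(8,8,8) = 1/236637794250; Σ_t [1,7]: t=1:−1/292626432000 t=2:+1/5225472000 t=3:−1/597196800 t=4:+1/298598400 t=5:−1/597196800 t=6:+1/5225472000 t=7:−1/292626432000 = 11/29262643200; (3j)²=504/96577 [(8 8 8; -1 -1 2)], sign=+1
I_A²/I_B² = (27/7429)/(504/96577) = 39/56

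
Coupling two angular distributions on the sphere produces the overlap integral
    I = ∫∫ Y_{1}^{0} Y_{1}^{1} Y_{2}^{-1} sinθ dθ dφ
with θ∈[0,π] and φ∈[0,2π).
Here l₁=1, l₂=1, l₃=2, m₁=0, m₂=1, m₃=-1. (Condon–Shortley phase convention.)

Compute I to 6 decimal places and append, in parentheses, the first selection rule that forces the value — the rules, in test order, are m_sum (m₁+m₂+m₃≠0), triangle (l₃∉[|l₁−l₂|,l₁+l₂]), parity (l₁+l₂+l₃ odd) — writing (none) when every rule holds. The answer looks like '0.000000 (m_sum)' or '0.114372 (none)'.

Checks pass: Σm=0; 4 even; l₃=2∈[0,2].
(2·1+1)(2·1+1)(2·2+1) = 45
Δ: 0! 2! 2! / 5! → 1/30
sum: t=0:+1/1 = 1/1
3j²(1 1 2; 0 0 0) = Δ·Π!·Σ² = 2/15  (sign +1)
sum: t=0:+1/2 = 1/2
3j²(1 1 2; 0 1 -1) = Δ·Π!·Σ² = 1/10  (sign -1)
combine: 4πI² = 45·2/15·1/10 = 3/5
take √, sign -1: I = -0.21850969
No selection rule forces the value: the integral is nonzero (none).

-0.218510 (none)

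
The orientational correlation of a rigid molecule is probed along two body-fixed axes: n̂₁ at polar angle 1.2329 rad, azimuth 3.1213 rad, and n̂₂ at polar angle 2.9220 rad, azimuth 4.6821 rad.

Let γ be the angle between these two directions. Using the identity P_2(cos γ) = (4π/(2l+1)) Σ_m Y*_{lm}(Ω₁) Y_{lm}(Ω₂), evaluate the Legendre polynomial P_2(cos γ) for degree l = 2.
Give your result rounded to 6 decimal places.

-0.344968

Summing Y*_{l m}(θ₁,φ₁)·Y_{l m}(θ₂,φ₂) over m ∈ [−2, 2]; prefactor 4π/(2·2+1) = 2.513274:
  m=-2: Y*=+0.343542-0.013950i  Y=-0.018295-0.001110i  product -0.006301-0.000126i
  m=-1: Y*=-0.241571+0.004903i  Y=+0.004974-0.164169i  product -0.000397+0.039683i
  m=+0: Y*=-0.211412-0.000000i  Y=+0.585886+0.000000i  product -0.123864-0.000000i
  m=+1: Y*=+0.241571+0.004903i  Y=-0.004974-0.164169i  product -0.000397-0.039683i
  m=+2: Y*=+0.343542+0.013950i  Y=-0.018295+0.001110i  product -0.006301+0.000126i
Total Σ_m = -0.137258+0.000000i. Multiply by 2.513274: -0.344968+0.000000i. P_2(cos γ) = -0.344968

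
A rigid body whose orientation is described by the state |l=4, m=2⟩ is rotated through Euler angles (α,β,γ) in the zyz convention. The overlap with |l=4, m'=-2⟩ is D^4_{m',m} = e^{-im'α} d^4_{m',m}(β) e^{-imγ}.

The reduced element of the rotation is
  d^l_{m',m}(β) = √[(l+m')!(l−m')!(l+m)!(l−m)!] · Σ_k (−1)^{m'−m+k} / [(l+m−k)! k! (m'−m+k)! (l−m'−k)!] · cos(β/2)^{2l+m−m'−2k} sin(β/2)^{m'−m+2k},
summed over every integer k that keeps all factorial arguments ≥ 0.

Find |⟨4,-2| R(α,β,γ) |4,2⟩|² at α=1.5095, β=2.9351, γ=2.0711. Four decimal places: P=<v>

Split into d^4_{-2,2}(β=2.9351) × two z-phases.
c=cos(2.935100/2)=0.103063, s=sin(2.935100/2)=0.994675; N=√[2·720·720·2]=1440.000000
The bounds max(0,m−m')=4 and min(l+m,l−m')=6 give 3 terms
  k=4: (−1)^0·1440.0000/(96)·0.1031^4·0.9947^4 = +0.001657
  k=5: (−1)^1·1440.0000/(120)·0.1031^2·0.9947^6 = -0.123445
  k=6: (−1)^2·1440.0000/(1440)·0.1031^0·0.9947^8 = +0.958184
d^4_{-2,2}(2.9351) = +0.001657 -0.123445 +0.958184 = +0.836396
|D^4_{-2,2}|² = |d^4_{-2,2}(β)|² = (+0.836396)² = 0.699558 (the z-rotation phases have unit modulus)

P=0.6996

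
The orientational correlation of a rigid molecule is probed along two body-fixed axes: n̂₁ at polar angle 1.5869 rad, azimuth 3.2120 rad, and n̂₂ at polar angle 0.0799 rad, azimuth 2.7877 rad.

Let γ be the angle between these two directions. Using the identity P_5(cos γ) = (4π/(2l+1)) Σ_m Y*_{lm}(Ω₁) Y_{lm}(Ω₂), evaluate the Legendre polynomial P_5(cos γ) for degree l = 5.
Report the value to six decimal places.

0.104680

Term-by-term m-sum for l=5 (normalisation 4π/11 = 1.142397):
  [-5]  conj(Y_{5,-5})(Ω₁) = (-0.435386, -0.159934) ; Y_{5,-5}(Ω₂) = (0.000000, -0.000001) ; Δ = (-0.000000, 0.000001)
  [-4]  conj(Y_{5,-4})(Ω₁) = (-0.022692, -0.006565) ; Y_{5,-4}(Ω₂) = (0.000009, 0.000059) ; Δ = (0.000000, -0.000001)
  [-3]  conj(Y_{5,-3})(Ω₁) = (0.337335, 0.072331) ; Y_{5,-3}(Ω₂) = (-0.000681, -0.001220) ; Δ = (-0.000141, -0.000461)
  [-2]  conj(Y_{5,-2})(Ω₁) = (0.026993, 0.003826) ; Y_{5,-2}(Ω₂) = (0.016198, 0.013860) ; Δ = (0.000384, 0.000436)
  [-1]  conj(Y_{5,-1})(Ω₁) = (-0.318287, -0.022447) ; Y_{5,-1}(Ω₂) = (-0.187576, -0.069299) ; Δ = (0.058148, 0.026268)
  [+0]  conj(Y_{5,0})(Ω₁) = (-0.028215, -0.000000) ; Y_{5,0}(Ω₂) = (0.891327, 0.000000) ; Δ = (-0.025148, -0.000000)
  [+1]  conj(Y_{5,1})(Ω₁) = (0.318287, -0.022447) ; Y_{5,1}(Ω₂) = (0.187576, -0.069299) ; Δ = (0.058148, -0.026268)
  [+2]  conj(Y_{5,2})(Ω₁) = (0.026993, -0.003826) ; Y_{5,2}(Ω₂) = (0.016198, -0.013860) ; Δ = (0.000384, -0.000436)
  [+3]  conj(Y_{5,3})(Ω₁) = (-0.337335, 0.072331) ; Y_{5,3}(Ω₂) = (0.000681, -0.001220) ; Δ = (-0.000141, 0.000461)
  [+4]  conj(Y_{5,4})(Ω₁) = (-0.022692, 0.006565) ; Y_{5,4}(Ω₂) = (0.000009, -0.000059) ; Δ = (0.000000, 0.000001)
  [+5]  conj(Y_{5,5})(Ω₁) = (0.435386, -0.159934) ; Y_{5,5}(Ω₂) = (-0.000000, -0.000001) ; Δ = (-0.000000, -0.000001)
Accumulated sum (0.091632, 0.000000); after 4π/(2l+1) scaling, (0.104680, 0.000000) ⇒ P_5 = 0.104680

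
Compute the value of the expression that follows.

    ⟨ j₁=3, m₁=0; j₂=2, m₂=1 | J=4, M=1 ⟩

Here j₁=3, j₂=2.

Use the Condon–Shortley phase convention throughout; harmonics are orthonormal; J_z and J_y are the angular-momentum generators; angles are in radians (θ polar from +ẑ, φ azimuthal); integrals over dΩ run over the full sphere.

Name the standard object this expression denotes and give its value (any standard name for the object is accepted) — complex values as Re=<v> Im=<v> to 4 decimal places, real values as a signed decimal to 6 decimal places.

This is a Clebsch–Gordan (vector-coupling) coefficient.
j₁+j₂−J=1  J+j₁−j₂=5  J−j₁+j₂=3  j₁+j₂+J+1=10
(j₁±m₁, j₂±m₂, J±M) = (3,3,3,1,5,3)
P² = 1944/7
sum k=0..1:
  [0] +1/72 = 1/72
  [1] −1/24 = -1/24
S = -1/36
C² = P²·S² = 3/14 ; C = -0.462910

Clebsch–Gordan coefficient, −√(3/14) ≈ -0.462910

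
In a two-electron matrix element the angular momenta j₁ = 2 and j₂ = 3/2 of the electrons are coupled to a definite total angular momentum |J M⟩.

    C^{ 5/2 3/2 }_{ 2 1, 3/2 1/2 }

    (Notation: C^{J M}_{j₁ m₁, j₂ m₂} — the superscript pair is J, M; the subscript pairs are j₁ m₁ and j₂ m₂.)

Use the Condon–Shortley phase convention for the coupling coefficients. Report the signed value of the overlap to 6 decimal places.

+√(1/35) = +0.169031

j₁+j₂−J=1  J+j₁−j₂=3  J−j₁+j₂=2  j₁+j₂+J+1=7
(j₁±m₁, j₂±m₂, J±M) = (3,1,2,1,4,1)
P² = 144/35
sum k=0..1:
  [0] +1/4 = 1/4
  [1] −1/6 = -1/6
S = 1/12
C² = P²·S² = 1/35 ; C = +0.169031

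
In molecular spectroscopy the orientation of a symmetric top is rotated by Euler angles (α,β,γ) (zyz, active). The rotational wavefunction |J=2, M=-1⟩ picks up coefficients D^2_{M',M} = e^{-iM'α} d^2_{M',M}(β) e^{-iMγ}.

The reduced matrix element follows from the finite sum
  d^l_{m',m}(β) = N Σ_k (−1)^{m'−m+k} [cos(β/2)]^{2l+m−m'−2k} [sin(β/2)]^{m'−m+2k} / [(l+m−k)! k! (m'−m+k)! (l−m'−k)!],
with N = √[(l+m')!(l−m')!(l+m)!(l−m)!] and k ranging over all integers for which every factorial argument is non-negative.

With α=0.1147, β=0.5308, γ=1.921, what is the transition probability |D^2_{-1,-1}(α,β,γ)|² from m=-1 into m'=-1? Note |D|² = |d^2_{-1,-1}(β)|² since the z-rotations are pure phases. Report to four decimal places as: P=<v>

P=0.4555

D^2_{-1,-1}(0.1147,0.5308,1.9210) = e^{-i·-1·0.1147}·d^2_{-1,-1}(0.5308)·e^{-i·-1·1.9210}. Compute d first:
With c≡cos(β/2)=0.964988 and s≡sin(β/2)=0.262295, N=[1·6·1·6]^{1/2}=6.000000
The bounds max(0,m−m')=0 and min(l+m,l−m')=1 give 2 terms
  k=0: (−1)^0·6.0000/(6)·0.9650^4·0.2623^0 = +0.867136
  k=1: (−1)^1·6.0000/(2)·0.9650^2·0.2623^2 = -0.192197
d^2_{-1,-1}(0.5308) = +0.867136 -0.192197 = +0.674939
|D^2_{-1,-1}|² = |d^2_{-1,-1}(β)|² = (+0.674939)² = 0.455543 (the z-rotation phases have unit modulus)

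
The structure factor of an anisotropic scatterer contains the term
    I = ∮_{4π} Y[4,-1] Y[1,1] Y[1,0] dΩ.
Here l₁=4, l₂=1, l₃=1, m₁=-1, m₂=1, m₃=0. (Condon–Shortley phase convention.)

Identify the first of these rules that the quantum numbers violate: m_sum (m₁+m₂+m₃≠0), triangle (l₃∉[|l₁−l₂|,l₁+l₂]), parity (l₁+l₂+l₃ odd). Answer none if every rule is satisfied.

triangle

Σmᵢ = 0  ✓
l₃∈[|l₁−l₂|,l₁+l₂]=[3,5] required, l₃=1 fails  ✗
Σlᵢ = 6 ⇒ even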